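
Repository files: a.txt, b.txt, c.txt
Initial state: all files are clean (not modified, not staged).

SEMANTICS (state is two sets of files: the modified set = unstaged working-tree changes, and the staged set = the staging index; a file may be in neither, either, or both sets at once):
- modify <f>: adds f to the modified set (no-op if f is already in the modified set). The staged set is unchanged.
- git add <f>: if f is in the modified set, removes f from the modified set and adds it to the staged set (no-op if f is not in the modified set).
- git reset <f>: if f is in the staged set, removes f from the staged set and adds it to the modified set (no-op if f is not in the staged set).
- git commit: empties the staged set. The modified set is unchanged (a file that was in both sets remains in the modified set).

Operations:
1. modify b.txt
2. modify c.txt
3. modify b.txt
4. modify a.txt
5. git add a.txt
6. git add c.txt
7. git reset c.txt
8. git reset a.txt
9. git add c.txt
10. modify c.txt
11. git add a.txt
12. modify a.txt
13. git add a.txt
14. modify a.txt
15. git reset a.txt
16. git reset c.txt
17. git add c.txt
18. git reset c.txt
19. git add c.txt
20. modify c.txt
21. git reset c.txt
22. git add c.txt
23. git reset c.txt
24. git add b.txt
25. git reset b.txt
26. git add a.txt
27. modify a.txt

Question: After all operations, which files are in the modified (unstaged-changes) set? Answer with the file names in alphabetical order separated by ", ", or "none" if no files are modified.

After op 1 (modify b.txt): modified={b.txt} staged={none}
After op 2 (modify c.txt): modified={b.txt, c.txt} staged={none}
After op 3 (modify b.txt): modified={b.txt, c.txt} staged={none}
After op 4 (modify a.txt): modified={a.txt, b.txt, c.txt} staged={none}
After op 5 (git add a.txt): modified={b.txt, c.txt} staged={a.txt}
After op 6 (git add c.txt): modified={b.txt} staged={a.txt, c.txt}
After op 7 (git reset c.txt): modified={b.txt, c.txt} staged={a.txt}
After op 8 (git reset a.txt): modified={a.txt, b.txt, c.txt} staged={none}
After op 9 (git add c.txt): modified={a.txt, b.txt} staged={c.txt}
After op 10 (modify c.txt): modified={a.txt, b.txt, c.txt} staged={c.txt}
After op 11 (git add a.txt): modified={b.txt, c.txt} staged={a.txt, c.txt}
After op 12 (modify a.txt): modified={a.txt, b.txt, c.txt} staged={a.txt, c.txt}
After op 13 (git add a.txt): modified={b.txt, c.txt} staged={a.txt, c.txt}
After op 14 (modify a.txt): modified={a.txt, b.txt, c.txt} staged={a.txt, c.txt}
After op 15 (git reset a.txt): modified={a.txt, b.txt, c.txt} staged={c.txt}
After op 16 (git reset c.txt): modified={a.txt, b.txt, c.txt} staged={none}
After op 17 (git add c.txt): modified={a.txt, b.txt} staged={c.txt}
After op 18 (git reset c.txt): modified={a.txt, b.txt, c.txt} staged={none}
After op 19 (git add c.txt): modified={a.txt, b.txt} staged={c.txt}
After op 20 (modify c.txt): modified={a.txt, b.txt, c.txt} staged={c.txt}
After op 21 (git reset c.txt): modified={a.txt, b.txt, c.txt} staged={none}
After op 22 (git add c.txt): modified={a.txt, b.txt} staged={c.txt}
After op 23 (git reset c.txt): modified={a.txt, b.txt, c.txt} staged={none}
After op 24 (git add b.txt): modified={a.txt, c.txt} staged={b.txt}
After op 25 (git reset b.txt): modified={a.txt, b.txt, c.txt} staged={none}
After op 26 (git add a.txt): modified={b.txt, c.txt} staged={a.txt}
After op 27 (modify a.txt): modified={a.txt, b.txt, c.txt} staged={a.txt}

Answer: a.txt, b.txt, c.txt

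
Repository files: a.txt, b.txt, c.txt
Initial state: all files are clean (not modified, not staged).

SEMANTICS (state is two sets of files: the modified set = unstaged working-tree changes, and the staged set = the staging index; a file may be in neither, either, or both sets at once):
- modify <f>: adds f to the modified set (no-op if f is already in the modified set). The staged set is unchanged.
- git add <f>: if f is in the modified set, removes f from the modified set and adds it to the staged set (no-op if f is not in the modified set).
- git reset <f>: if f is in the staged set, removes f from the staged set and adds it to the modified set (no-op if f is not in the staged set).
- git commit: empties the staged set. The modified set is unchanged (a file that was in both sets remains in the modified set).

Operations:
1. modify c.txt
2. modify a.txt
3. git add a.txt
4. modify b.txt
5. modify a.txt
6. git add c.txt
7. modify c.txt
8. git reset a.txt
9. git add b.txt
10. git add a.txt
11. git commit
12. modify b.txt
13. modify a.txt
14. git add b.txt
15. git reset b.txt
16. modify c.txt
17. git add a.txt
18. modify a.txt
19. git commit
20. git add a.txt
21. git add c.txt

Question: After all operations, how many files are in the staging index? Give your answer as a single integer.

After op 1 (modify c.txt): modified={c.txt} staged={none}
After op 2 (modify a.txt): modified={a.txt, c.txt} staged={none}
After op 3 (git add a.txt): modified={c.txt} staged={a.txt}
After op 4 (modify b.txt): modified={b.txt, c.txt} staged={a.txt}
After op 5 (modify a.txt): modified={a.txt, b.txt, c.txt} staged={a.txt}
After op 6 (git add c.txt): modified={a.txt, b.txt} staged={a.txt, c.txt}
After op 7 (modify c.txt): modified={a.txt, b.txt, c.txt} staged={a.txt, c.txt}
After op 8 (git reset a.txt): modified={a.txt, b.txt, c.txt} staged={c.txt}
After op 9 (git add b.txt): modified={a.txt, c.txt} staged={b.txt, c.txt}
After op 10 (git add a.txt): modified={c.txt} staged={a.txt, b.txt, c.txt}
After op 11 (git commit): modified={c.txt} staged={none}
After op 12 (modify b.txt): modified={b.txt, c.txt} staged={none}
After op 13 (modify a.txt): modified={a.txt, b.txt, c.txt} staged={none}
After op 14 (git add b.txt): modified={a.txt, c.txt} staged={b.txt}
After op 15 (git reset b.txt): modified={a.txt, b.txt, c.txt} staged={none}
After op 16 (modify c.txt): modified={a.txt, b.txt, c.txt} staged={none}
After op 17 (git add a.txt): modified={b.txt, c.txt} staged={a.txt}
After op 18 (modify a.txt): modified={a.txt, b.txt, c.txt} staged={a.txt}
After op 19 (git commit): modified={a.txt, b.txt, c.txt} staged={none}
After op 20 (git add a.txt): modified={b.txt, c.txt} staged={a.txt}
After op 21 (git add c.txt): modified={b.txt} staged={a.txt, c.txt}
Final staged set: {a.txt, c.txt} -> count=2

Answer: 2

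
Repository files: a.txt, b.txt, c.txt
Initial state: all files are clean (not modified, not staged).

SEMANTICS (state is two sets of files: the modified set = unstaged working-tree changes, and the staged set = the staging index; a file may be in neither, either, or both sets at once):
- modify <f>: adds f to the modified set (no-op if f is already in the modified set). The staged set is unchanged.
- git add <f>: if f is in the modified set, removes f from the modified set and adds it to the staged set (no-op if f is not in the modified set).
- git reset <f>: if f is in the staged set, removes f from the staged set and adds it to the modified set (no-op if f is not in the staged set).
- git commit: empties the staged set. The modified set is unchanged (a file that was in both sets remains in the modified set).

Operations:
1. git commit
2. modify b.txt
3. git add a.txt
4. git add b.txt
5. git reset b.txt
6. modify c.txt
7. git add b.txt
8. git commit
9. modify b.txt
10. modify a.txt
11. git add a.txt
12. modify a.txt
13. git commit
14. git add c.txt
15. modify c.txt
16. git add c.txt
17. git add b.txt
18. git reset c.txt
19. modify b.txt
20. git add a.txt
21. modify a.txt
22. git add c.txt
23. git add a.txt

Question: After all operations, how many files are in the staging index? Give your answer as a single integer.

Answer: 3

Derivation:
After op 1 (git commit): modified={none} staged={none}
After op 2 (modify b.txt): modified={b.txt} staged={none}
After op 3 (git add a.txt): modified={b.txt} staged={none}
After op 4 (git add b.txt): modified={none} staged={b.txt}
After op 5 (git reset b.txt): modified={b.txt} staged={none}
After op 6 (modify c.txt): modified={b.txt, c.txt} staged={none}
After op 7 (git add b.txt): modified={c.txt} staged={b.txt}
After op 8 (git commit): modified={c.txt} staged={none}
After op 9 (modify b.txt): modified={b.txt, c.txt} staged={none}
After op 10 (modify a.txt): modified={a.txt, b.txt, c.txt} staged={none}
After op 11 (git add a.txt): modified={b.txt, c.txt} staged={a.txt}
After op 12 (modify a.txt): modified={a.txt, b.txt, c.txt} staged={a.txt}
After op 13 (git commit): modified={a.txt, b.txt, c.txt} staged={none}
After op 14 (git add c.txt): modified={a.txt, b.txt} staged={c.txt}
After op 15 (modify c.txt): modified={a.txt, b.txt, c.txt} staged={c.txt}
After op 16 (git add c.txt): modified={a.txt, b.txt} staged={c.txt}
After op 17 (git add b.txt): modified={a.txt} staged={b.txt, c.txt}
After op 18 (git reset c.txt): modified={a.txt, c.txt} staged={b.txt}
After op 19 (modify b.txt): modified={a.txt, b.txt, c.txt} staged={b.txt}
After op 20 (git add a.txt): modified={b.txt, c.txt} staged={a.txt, b.txt}
After op 21 (modify a.txt): modified={a.txt, b.txt, c.txt} staged={a.txt, b.txt}
After op 22 (git add c.txt): modified={a.txt, b.txt} staged={a.txt, b.txt, c.txt}
After op 23 (git add a.txt): modified={b.txt} staged={a.txt, b.txt, c.txt}
Final staged set: {a.txt, b.txt, c.txt} -> count=3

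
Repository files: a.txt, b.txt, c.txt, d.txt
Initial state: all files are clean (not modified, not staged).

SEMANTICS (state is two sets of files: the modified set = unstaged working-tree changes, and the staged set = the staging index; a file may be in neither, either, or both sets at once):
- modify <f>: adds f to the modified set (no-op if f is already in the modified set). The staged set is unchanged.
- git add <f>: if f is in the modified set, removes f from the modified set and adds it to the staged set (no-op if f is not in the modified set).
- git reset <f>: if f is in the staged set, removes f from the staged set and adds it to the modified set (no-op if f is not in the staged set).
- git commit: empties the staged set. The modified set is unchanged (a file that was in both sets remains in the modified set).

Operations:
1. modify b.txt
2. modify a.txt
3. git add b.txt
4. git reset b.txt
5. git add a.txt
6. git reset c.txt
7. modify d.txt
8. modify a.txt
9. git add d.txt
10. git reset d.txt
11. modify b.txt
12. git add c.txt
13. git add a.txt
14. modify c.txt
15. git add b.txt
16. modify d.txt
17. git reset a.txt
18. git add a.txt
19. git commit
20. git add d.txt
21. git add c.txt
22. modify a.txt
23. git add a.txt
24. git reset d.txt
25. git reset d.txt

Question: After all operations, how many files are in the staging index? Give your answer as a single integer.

Answer: 2

Derivation:
After op 1 (modify b.txt): modified={b.txt} staged={none}
After op 2 (modify a.txt): modified={a.txt, b.txt} staged={none}
After op 3 (git add b.txt): modified={a.txt} staged={b.txt}
After op 4 (git reset b.txt): modified={a.txt, b.txt} staged={none}
After op 5 (git add a.txt): modified={b.txt} staged={a.txt}
After op 6 (git reset c.txt): modified={b.txt} staged={a.txt}
After op 7 (modify d.txt): modified={b.txt, d.txt} staged={a.txt}
After op 8 (modify a.txt): modified={a.txt, b.txt, d.txt} staged={a.txt}
After op 9 (git add d.txt): modified={a.txt, b.txt} staged={a.txt, d.txt}
After op 10 (git reset d.txt): modified={a.txt, b.txt, d.txt} staged={a.txt}
After op 11 (modify b.txt): modified={a.txt, b.txt, d.txt} staged={a.txt}
After op 12 (git add c.txt): modified={a.txt, b.txt, d.txt} staged={a.txt}
After op 13 (git add a.txt): modified={b.txt, d.txt} staged={a.txt}
After op 14 (modify c.txt): modified={b.txt, c.txt, d.txt} staged={a.txt}
After op 15 (git add b.txt): modified={c.txt, d.txt} staged={a.txt, b.txt}
After op 16 (modify d.txt): modified={c.txt, d.txt} staged={a.txt, b.txt}
After op 17 (git reset a.txt): modified={a.txt, c.txt, d.txt} staged={b.txt}
After op 18 (git add a.txt): modified={c.txt, d.txt} staged={a.txt, b.txt}
After op 19 (git commit): modified={c.txt, d.txt} staged={none}
After op 20 (git add d.txt): modified={c.txt} staged={d.txt}
After op 21 (git add c.txt): modified={none} staged={c.txt, d.txt}
After op 22 (modify a.txt): modified={a.txt} staged={c.txt, d.txt}
After op 23 (git add a.txt): modified={none} staged={a.txt, c.txt, d.txt}
After op 24 (git reset d.txt): modified={d.txt} staged={a.txt, c.txt}
After op 25 (git reset d.txt): modified={d.txt} staged={a.txt, c.txt}
Final staged set: {a.txt, c.txt} -> count=2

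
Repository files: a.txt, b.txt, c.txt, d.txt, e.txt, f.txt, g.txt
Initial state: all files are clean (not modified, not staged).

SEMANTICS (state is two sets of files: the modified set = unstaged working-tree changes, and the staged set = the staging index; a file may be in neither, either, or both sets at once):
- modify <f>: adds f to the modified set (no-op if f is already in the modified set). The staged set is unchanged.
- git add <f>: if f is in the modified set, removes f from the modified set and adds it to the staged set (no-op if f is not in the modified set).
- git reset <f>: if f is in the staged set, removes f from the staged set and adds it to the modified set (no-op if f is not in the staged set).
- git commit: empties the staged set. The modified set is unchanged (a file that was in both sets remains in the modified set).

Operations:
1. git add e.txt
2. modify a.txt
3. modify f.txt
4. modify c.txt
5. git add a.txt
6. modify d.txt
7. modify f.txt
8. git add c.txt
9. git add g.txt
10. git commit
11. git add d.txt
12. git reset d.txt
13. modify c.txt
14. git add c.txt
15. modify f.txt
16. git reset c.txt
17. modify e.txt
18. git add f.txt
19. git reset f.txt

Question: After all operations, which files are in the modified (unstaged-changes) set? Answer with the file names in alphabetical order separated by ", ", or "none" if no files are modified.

Answer: c.txt, d.txt, e.txt, f.txt

Derivation:
After op 1 (git add e.txt): modified={none} staged={none}
After op 2 (modify a.txt): modified={a.txt} staged={none}
After op 3 (modify f.txt): modified={a.txt, f.txt} staged={none}
After op 4 (modify c.txt): modified={a.txt, c.txt, f.txt} staged={none}
After op 5 (git add a.txt): modified={c.txt, f.txt} staged={a.txt}
After op 6 (modify d.txt): modified={c.txt, d.txt, f.txt} staged={a.txt}
After op 7 (modify f.txt): modified={c.txt, d.txt, f.txt} staged={a.txt}
After op 8 (git add c.txt): modified={d.txt, f.txt} staged={a.txt, c.txt}
After op 9 (git add g.txt): modified={d.txt, f.txt} staged={a.txt, c.txt}
After op 10 (git commit): modified={d.txt, f.txt} staged={none}
After op 11 (git add d.txt): modified={f.txt} staged={d.txt}
After op 12 (git reset d.txt): modified={d.txt, f.txt} staged={none}
After op 13 (modify c.txt): modified={c.txt, d.txt, f.txt} staged={none}
After op 14 (git add c.txt): modified={d.txt, f.txt} staged={c.txt}
After op 15 (modify f.txt): modified={d.txt, f.txt} staged={c.txt}
After op 16 (git reset c.txt): modified={c.txt, d.txt, f.txt} staged={none}
After op 17 (modify e.txt): modified={c.txt, d.txt, e.txt, f.txt} staged={none}
After op 18 (git add f.txt): modified={c.txt, d.txt, e.txt} staged={f.txt}
After op 19 (git reset f.txt): modified={c.txt, d.txt, e.txt, f.txt} staged={none}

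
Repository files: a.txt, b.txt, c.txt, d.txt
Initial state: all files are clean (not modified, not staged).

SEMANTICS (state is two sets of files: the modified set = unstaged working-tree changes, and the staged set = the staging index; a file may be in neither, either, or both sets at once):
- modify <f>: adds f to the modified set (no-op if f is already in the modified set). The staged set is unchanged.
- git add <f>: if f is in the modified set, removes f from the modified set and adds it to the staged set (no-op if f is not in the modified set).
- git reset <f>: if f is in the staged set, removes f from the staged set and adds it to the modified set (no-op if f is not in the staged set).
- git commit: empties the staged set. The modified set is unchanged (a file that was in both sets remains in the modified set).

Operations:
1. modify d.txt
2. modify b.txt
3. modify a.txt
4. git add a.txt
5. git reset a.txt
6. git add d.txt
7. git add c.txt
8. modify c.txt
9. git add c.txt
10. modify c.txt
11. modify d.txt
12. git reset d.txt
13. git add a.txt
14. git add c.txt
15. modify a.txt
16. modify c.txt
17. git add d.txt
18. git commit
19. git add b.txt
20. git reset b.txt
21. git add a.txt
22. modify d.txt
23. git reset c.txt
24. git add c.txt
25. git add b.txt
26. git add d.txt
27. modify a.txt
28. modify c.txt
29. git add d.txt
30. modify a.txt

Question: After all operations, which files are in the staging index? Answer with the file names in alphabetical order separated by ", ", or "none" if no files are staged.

Answer: a.txt, b.txt, c.txt, d.txt

Derivation:
After op 1 (modify d.txt): modified={d.txt} staged={none}
After op 2 (modify b.txt): modified={b.txt, d.txt} staged={none}
After op 3 (modify a.txt): modified={a.txt, b.txt, d.txt} staged={none}
After op 4 (git add a.txt): modified={b.txt, d.txt} staged={a.txt}
After op 5 (git reset a.txt): modified={a.txt, b.txt, d.txt} staged={none}
After op 6 (git add d.txt): modified={a.txt, b.txt} staged={d.txt}
After op 7 (git add c.txt): modified={a.txt, b.txt} staged={d.txt}
After op 8 (modify c.txt): modified={a.txt, b.txt, c.txt} staged={d.txt}
After op 9 (git add c.txt): modified={a.txt, b.txt} staged={c.txt, d.txt}
After op 10 (modify c.txt): modified={a.txt, b.txt, c.txt} staged={c.txt, d.txt}
After op 11 (modify d.txt): modified={a.txt, b.txt, c.txt, d.txt} staged={c.txt, d.txt}
After op 12 (git reset d.txt): modified={a.txt, b.txt, c.txt, d.txt} staged={c.txt}
After op 13 (git add a.txt): modified={b.txt, c.txt, d.txt} staged={a.txt, c.txt}
After op 14 (git add c.txt): modified={b.txt, d.txt} staged={a.txt, c.txt}
After op 15 (modify a.txt): modified={a.txt, b.txt, d.txt} staged={a.txt, c.txt}
After op 16 (modify c.txt): modified={a.txt, b.txt, c.txt, d.txt} staged={a.txt, c.txt}
After op 17 (git add d.txt): modified={a.txt, b.txt, c.txt} staged={a.txt, c.txt, d.txt}
After op 18 (git commit): modified={a.txt, b.txt, c.txt} staged={none}
After op 19 (git add b.txt): modified={a.txt, c.txt} staged={b.txt}
After op 20 (git reset b.txt): modified={a.txt, b.txt, c.txt} staged={none}
After op 21 (git add a.txt): modified={b.txt, c.txt} staged={a.txt}
After op 22 (modify d.txt): modified={b.txt, c.txt, d.txt} staged={a.txt}
After op 23 (git reset c.txt): modified={b.txt, c.txt, d.txt} staged={a.txt}
After op 24 (git add c.txt): modified={b.txt, d.txt} staged={a.txt, c.txt}
After op 25 (git add b.txt): modified={d.txt} staged={a.txt, b.txt, c.txt}
After op 26 (git add d.txt): modified={none} staged={a.txt, b.txt, c.txt, d.txt}
After op 27 (modify a.txt): modified={a.txt} staged={a.txt, b.txt, c.txt, d.txt}
After op 28 (modify c.txt): modified={a.txt, c.txt} staged={a.txt, b.txt, c.txt, d.txt}
After op 29 (git add d.txt): modified={a.txt, c.txt} staged={a.txt, b.txt, c.txt, d.txt}
After op 30 (modify a.txt): modified={a.txt, c.txt} staged={a.txt, b.txt, c.txt, d.txt}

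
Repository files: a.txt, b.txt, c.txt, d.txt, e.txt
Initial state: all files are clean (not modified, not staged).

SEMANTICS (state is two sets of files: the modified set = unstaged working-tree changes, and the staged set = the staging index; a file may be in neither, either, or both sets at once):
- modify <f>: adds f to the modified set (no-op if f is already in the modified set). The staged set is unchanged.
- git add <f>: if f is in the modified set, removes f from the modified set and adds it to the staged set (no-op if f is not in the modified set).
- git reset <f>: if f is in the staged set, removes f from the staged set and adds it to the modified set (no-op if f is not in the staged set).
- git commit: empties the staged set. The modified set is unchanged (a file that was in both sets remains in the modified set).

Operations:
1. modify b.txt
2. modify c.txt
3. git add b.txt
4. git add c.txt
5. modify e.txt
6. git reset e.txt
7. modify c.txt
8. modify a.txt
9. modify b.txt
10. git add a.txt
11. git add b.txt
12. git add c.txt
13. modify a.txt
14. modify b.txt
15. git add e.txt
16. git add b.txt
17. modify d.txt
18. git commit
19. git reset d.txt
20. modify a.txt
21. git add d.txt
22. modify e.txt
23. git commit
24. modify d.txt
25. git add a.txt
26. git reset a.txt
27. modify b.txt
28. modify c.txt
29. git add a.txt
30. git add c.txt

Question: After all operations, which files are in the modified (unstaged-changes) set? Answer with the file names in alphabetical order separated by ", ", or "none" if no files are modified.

After op 1 (modify b.txt): modified={b.txt} staged={none}
After op 2 (modify c.txt): modified={b.txt, c.txt} staged={none}
After op 3 (git add b.txt): modified={c.txt} staged={b.txt}
After op 4 (git add c.txt): modified={none} staged={b.txt, c.txt}
After op 5 (modify e.txt): modified={e.txt} staged={b.txt, c.txt}
After op 6 (git reset e.txt): modified={e.txt} staged={b.txt, c.txt}
After op 7 (modify c.txt): modified={c.txt, e.txt} staged={b.txt, c.txt}
After op 8 (modify a.txt): modified={a.txt, c.txt, e.txt} staged={b.txt, c.txt}
After op 9 (modify b.txt): modified={a.txt, b.txt, c.txt, e.txt} staged={b.txt, c.txt}
After op 10 (git add a.txt): modified={b.txt, c.txt, e.txt} staged={a.txt, b.txt, c.txt}
After op 11 (git add b.txt): modified={c.txt, e.txt} staged={a.txt, b.txt, c.txt}
After op 12 (git add c.txt): modified={e.txt} staged={a.txt, b.txt, c.txt}
After op 13 (modify a.txt): modified={a.txt, e.txt} staged={a.txt, b.txt, c.txt}
After op 14 (modify b.txt): modified={a.txt, b.txt, e.txt} staged={a.txt, b.txt, c.txt}
After op 15 (git add e.txt): modified={a.txt, b.txt} staged={a.txt, b.txt, c.txt, e.txt}
After op 16 (git add b.txt): modified={a.txt} staged={a.txt, b.txt, c.txt, e.txt}
After op 17 (modify d.txt): modified={a.txt, d.txt} staged={a.txt, b.txt, c.txt, e.txt}
After op 18 (git commit): modified={a.txt, d.txt} staged={none}
After op 19 (git reset d.txt): modified={a.txt, d.txt} staged={none}
After op 20 (modify a.txt): modified={a.txt, d.txt} staged={none}
After op 21 (git add d.txt): modified={a.txt} staged={d.txt}
After op 22 (modify e.txt): modified={a.txt, e.txt} staged={d.txt}
After op 23 (git commit): modified={a.txt, e.txt} staged={none}
After op 24 (modify d.txt): modified={a.txt, d.txt, e.txt} staged={none}
After op 25 (git add a.txt): modified={d.txt, e.txt} staged={a.txt}
After op 26 (git reset a.txt): modified={a.txt, d.txt, e.txt} staged={none}
After op 27 (modify b.txt): modified={a.txt, b.txt, d.txt, e.txt} staged={none}
After op 28 (modify c.txt): modified={a.txt, b.txt, c.txt, d.txt, e.txt} staged={none}
After op 29 (git add a.txt): modified={b.txt, c.txt, d.txt, e.txt} staged={a.txt}
After op 30 (git add c.txt): modified={b.txt, d.txt, e.txt} staged={a.txt, c.txt}

Answer: b.txt, d.txt, e.txt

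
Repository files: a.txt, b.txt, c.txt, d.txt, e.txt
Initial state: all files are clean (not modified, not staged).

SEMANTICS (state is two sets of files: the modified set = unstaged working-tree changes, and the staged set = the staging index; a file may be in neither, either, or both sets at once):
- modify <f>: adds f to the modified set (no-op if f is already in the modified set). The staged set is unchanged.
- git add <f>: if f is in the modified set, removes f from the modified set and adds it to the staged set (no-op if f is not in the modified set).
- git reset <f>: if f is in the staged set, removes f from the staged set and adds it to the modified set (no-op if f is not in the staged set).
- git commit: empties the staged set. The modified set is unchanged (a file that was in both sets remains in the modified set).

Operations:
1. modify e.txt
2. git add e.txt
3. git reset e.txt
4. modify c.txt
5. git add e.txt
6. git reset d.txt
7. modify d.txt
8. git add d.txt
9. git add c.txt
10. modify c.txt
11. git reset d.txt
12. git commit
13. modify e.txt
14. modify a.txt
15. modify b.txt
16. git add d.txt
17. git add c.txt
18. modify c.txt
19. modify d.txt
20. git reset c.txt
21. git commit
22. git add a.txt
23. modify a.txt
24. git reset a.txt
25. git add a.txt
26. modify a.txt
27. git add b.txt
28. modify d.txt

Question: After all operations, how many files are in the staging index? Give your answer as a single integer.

Answer: 2

Derivation:
After op 1 (modify e.txt): modified={e.txt} staged={none}
After op 2 (git add e.txt): modified={none} staged={e.txt}
After op 3 (git reset e.txt): modified={e.txt} staged={none}
After op 4 (modify c.txt): modified={c.txt, e.txt} staged={none}
After op 5 (git add e.txt): modified={c.txt} staged={e.txt}
After op 6 (git reset d.txt): modified={c.txt} staged={e.txt}
After op 7 (modify d.txt): modified={c.txt, d.txt} staged={e.txt}
After op 8 (git add d.txt): modified={c.txt} staged={d.txt, e.txt}
After op 9 (git add c.txt): modified={none} staged={c.txt, d.txt, e.txt}
After op 10 (modify c.txt): modified={c.txt} staged={c.txt, d.txt, e.txt}
After op 11 (git reset d.txt): modified={c.txt, d.txt} staged={c.txt, e.txt}
After op 12 (git commit): modified={c.txt, d.txt} staged={none}
After op 13 (modify e.txt): modified={c.txt, d.txt, e.txt} staged={none}
After op 14 (modify a.txt): modified={a.txt, c.txt, d.txt, e.txt} staged={none}
After op 15 (modify b.txt): modified={a.txt, b.txt, c.txt, d.txt, e.txt} staged={none}
After op 16 (git add d.txt): modified={a.txt, b.txt, c.txt, e.txt} staged={d.txt}
After op 17 (git add c.txt): modified={a.txt, b.txt, e.txt} staged={c.txt, d.txt}
After op 18 (modify c.txt): modified={a.txt, b.txt, c.txt, e.txt} staged={c.txt, d.txt}
After op 19 (modify d.txt): modified={a.txt, b.txt, c.txt, d.txt, e.txt} staged={c.txt, d.txt}
After op 20 (git reset c.txt): modified={a.txt, b.txt, c.txt, d.txt, e.txt} staged={d.txt}
After op 21 (git commit): modified={a.txt, b.txt, c.txt, d.txt, e.txt} staged={none}
After op 22 (git add a.txt): modified={b.txt, c.txt, d.txt, e.txt} staged={a.txt}
After op 23 (modify a.txt): modified={a.txt, b.txt, c.txt, d.txt, e.txt} staged={a.txt}
After op 24 (git reset a.txt): modified={a.txt, b.txt, c.txt, d.txt, e.txt} staged={none}
After op 25 (git add a.txt): modified={b.txt, c.txt, d.txt, e.txt} staged={a.txt}
After op 26 (modify a.txt): modified={a.txt, b.txt, c.txt, d.txt, e.txt} staged={a.txt}
After op 27 (git add b.txt): modified={a.txt, c.txt, d.txt, e.txt} staged={a.txt, b.txt}
After op 28 (modify d.txt): modified={a.txt, c.txt, d.txt, e.txt} staged={a.txt, b.txt}
Final staged set: {a.txt, b.txt} -> count=2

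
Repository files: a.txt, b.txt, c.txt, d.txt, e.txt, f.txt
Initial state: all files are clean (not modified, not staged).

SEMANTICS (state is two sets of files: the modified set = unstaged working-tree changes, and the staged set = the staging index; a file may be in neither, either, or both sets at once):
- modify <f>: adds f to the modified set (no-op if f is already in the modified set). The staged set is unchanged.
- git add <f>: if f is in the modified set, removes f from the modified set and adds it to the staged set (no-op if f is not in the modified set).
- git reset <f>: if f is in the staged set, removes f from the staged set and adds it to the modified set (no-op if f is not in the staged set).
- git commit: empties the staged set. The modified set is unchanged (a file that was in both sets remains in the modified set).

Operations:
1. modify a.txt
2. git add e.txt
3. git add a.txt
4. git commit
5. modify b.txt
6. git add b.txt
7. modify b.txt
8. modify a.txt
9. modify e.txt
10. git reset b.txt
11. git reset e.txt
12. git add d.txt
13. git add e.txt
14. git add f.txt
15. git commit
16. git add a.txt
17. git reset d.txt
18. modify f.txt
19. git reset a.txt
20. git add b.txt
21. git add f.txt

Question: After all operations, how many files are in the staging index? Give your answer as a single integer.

Answer: 2

Derivation:
After op 1 (modify a.txt): modified={a.txt} staged={none}
After op 2 (git add e.txt): modified={a.txt} staged={none}
After op 3 (git add a.txt): modified={none} staged={a.txt}
After op 4 (git commit): modified={none} staged={none}
After op 5 (modify b.txt): modified={b.txt} staged={none}
After op 6 (git add b.txt): modified={none} staged={b.txt}
After op 7 (modify b.txt): modified={b.txt} staged={b.txt}
After op 8 (modify a.txt): modified={a.txt, b.txt} staged={b.txt}
After op 9 (modify e.txt): modified={a.txt, b.txt, e.txt} staged={b.txt}
After op 10 (git reset b.txt): modified={a.txt, b.txt, e.txt} staged={none}
After op 11 (git reset e.txt): modified={a.txt, b.txt, e.txt} staged={none}
After op 12 (git add d.txt): modified={a.txt, b.txt, e.txt} staged={none}
After op 13 (git add e.txt): modified={a.txt, b.txt} staged={e.txt}
After op 14 (git add f.txt): modified={a.txt, b.txt} staged={e.txt}
After op 15 (git commit): modified={a.txt, b.txt} staged={none}
After op 16 (git add a.txt): modified={b.txt} staged={a.txt}
After op 17 (git reset d.txt): modified={b.txt} staged={a.txt}
After op 18 (modify f.txt): modified={b.txt, f.txt} staged={a.txt}
After op 19 (git reset a.txt): modified={a.txt, b.txt, f.txt} staged={none}
After op 20 (git add b.txt): modified={a.txt, f.txt} staged={b.txt}
After op 21 (git add f.txt): modified={a.txt} staged={b.txt, f.txt}
Final staged set: {b.txt, f.txt} -> count=2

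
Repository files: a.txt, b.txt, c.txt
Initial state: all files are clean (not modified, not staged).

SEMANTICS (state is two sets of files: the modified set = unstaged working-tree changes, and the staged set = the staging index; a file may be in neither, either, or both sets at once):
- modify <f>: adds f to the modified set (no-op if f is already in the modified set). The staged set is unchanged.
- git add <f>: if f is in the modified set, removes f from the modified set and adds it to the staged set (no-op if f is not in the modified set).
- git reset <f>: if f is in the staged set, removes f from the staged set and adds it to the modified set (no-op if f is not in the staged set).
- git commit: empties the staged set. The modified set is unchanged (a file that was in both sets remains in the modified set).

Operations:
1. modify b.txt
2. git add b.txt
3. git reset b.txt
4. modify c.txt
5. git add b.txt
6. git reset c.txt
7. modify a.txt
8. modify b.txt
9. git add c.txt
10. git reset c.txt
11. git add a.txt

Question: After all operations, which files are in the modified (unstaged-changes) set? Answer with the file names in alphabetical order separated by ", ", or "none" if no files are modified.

Answer: b.txt, c.txt

Derivation:
After op 1 (modify b.txt): modified={b.txt} staged={none}
After op 2 (git add b.txt): modified={none} staged={b.txt}
After op 3 (git reset b.txt): modified={b.txt} staged={none}
After op 4 (modify c.txt): modified={b.txt, c.txt} staged={none}
After op 5 (git add b.txt): modified={c.txt} staged={b.txt}
After op 6 (git reset c.txt): modified={c.txt} staged={b.txt}
After op 7 (modify a.txt): modified={a.txt, c.txt} staged={b.txt}
After op 8 (modify b.txt): modified={a.txt, b.txt, c.txt} staged={b.txt}
After op 9 (git add c.txt): modified={a.txt, b.txt} staged={b.txt, c.txt}
After op 10 (git reset c.txt): modified={a.txt, b.txt, c.txt} staged={b.txt}
After op 11 (git add a.txt): modified={b.txt, c.txt} staged={a.txt, b.txt}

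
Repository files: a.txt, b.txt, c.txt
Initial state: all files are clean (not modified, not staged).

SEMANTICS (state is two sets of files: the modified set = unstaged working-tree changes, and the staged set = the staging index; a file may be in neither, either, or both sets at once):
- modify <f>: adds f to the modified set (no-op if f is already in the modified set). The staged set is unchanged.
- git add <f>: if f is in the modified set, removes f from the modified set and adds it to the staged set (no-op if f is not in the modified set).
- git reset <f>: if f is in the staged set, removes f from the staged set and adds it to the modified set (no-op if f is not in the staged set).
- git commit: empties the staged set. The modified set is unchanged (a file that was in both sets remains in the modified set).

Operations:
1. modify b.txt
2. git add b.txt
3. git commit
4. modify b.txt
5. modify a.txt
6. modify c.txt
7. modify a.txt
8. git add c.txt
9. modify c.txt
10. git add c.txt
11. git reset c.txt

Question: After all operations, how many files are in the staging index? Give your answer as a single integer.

Answer: 0

Derivation:
After op 1 (modify b.txt): modified={b.txt} staged={none}
After op 2 (git add b.txt): modified={none} staged={b.txt}
After op 3 (git commit): modified={none} staged={none}
After op 4 (modify b.txt): modified={b.txt} staged={none}
After op 5 (modify a.txt): modified={a.txt, b.txt} staged={none}
After op 6 (modify c.txt): modified={a.txt, b.txt, c.txt} staged={none}
After op 7 (modify a.txt): modified={a.txt, b.txt, c.txt} staged={none}
After op 8 (git add c.txt): modified={a.txt, b.txt} staged={c.txt}
After op 9 (modify c.txt): modified={a.txt, b.txt, c.txt} staged={c.txt}
After op 10 (git add c.txt): modified={a.txt, b.txt} staged={c.txt}
After op 11 (git reset c.txt): modified={a.txt, b.txt, c.txt} staged={none}
Final staged set: {none} -> count=0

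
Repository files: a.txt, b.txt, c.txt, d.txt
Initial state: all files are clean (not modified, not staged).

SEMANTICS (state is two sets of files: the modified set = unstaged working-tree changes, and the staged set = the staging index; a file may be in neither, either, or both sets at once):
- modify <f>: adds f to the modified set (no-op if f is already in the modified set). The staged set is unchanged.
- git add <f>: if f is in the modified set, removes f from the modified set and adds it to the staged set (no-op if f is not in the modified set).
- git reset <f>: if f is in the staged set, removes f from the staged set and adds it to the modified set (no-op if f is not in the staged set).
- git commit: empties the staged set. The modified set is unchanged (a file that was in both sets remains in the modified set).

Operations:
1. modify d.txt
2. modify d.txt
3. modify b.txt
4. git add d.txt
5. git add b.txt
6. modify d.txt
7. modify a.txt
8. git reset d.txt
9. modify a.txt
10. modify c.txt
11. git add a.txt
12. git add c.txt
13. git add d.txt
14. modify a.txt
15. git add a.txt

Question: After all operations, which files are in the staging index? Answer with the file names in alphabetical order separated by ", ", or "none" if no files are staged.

After op 1 (modify d.txt): modified={d.txt} staged={none}
After op 2 (modify d.txt): modified={d.txt} staged={none}
After op 3 (modify b.txt): modified={b.txt, d.txt} staged={none}
After op 4 (git add d.txt): modified={b.txt} staged={d.txt}
After op 5 (git add b.txt): modified={none} staged={b.txt, d.txt}
After op 6 (modify d.txt): modified={d.txt} staged={b.txt, d.txt}
After op 7 (modify a.txt): modified={a.txt, d.txt} staged={b.txt, d.txt}
After op 8 (git reset d.txt): modified={a.txt, d.txt} staged={b.txt}
After op 9 (modify a.txt): modified={a.txt, d.txt} staged={b.txt}
After op 10 (modify c.txt): modified={a.txt, c.txt, d.txt} staged={b.txt}
After op 11 (git add a.txt): modified={c.txt, d.txt} staged={a.txt, b.txt}
After op 12 (git add c.txt): modified={d.txt} staged={a.txt, b.txt, c.txt}
After op 13 (git add d.txt): modified={none} staged={a.txt, b.txt, c.txt, d.txt}
After op 14 (modify a.txt): modified={a.txt} staged={a.txt, b.txt, c.txt, d.txt}
After op 15 (git add a.txt): modified={none} staged={a.txt, b.txt, c.txt, d.txt}

Answer: a.txt, b.txt, c.txt, d.txt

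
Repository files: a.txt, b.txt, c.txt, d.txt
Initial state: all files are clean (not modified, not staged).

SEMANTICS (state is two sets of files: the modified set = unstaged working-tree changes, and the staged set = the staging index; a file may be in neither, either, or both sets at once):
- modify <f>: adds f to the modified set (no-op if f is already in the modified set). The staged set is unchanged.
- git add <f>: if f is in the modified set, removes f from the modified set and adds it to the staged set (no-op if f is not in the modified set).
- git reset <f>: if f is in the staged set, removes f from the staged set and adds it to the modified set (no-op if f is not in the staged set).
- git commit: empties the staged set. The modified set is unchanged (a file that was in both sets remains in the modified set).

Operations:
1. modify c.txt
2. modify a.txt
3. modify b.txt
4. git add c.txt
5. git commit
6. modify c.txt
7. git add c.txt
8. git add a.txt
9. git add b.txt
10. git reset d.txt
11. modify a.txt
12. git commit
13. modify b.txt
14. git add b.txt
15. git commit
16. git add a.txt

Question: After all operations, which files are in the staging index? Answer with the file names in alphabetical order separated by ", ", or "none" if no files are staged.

Answer: a.txt

Derivation:
After op 1 (modify c.txt): modified={c.txt} staged={none}
After op 2 (modify a.txt): modified={a.txt, c.txt} staged={none}
After op 3 (modify b.txt): modified={a.txt, b.txt, c.txt} staged={none}
After op 4 (git add c.txt): modified={a.txt, b.txt} staged={c.txt}
After op 5 (git commit): modified={a.txt, b.txt} staged={none}
After op 6 (modify c.txt): modified={a.txt, b.txt, c.txt} staged={none}
After op 7 (git add c.txt): modified={a.txt, b.txt} staged={c.txt}
After op 8 (git add a.txt): modified={b.txt} staged={a.txt, c.txt}
After op 9 (git add b.txt): modified={none} staged={a.txt, b.txt, c.txt}
After op 10 (git reset d.txt): modified={none} staged={a.txt, b.txt, c.txt}
After op 11 (modify a.txt): modified={a.txt} staged={a.txt, b.txt, c.txt}
After op 12 (git commit): modified={a.txt} staged={none}
After op 13 (modify b.txt): modified={a.txt, b.txt} staged={none}
After op 14 (git add b.txt): modified={a.txt} staged={b.txt}
After op 15 (git commit): modified={a.txt} staged={none}
After op 16 (git add a.txt): modified={none} staged={a.txt}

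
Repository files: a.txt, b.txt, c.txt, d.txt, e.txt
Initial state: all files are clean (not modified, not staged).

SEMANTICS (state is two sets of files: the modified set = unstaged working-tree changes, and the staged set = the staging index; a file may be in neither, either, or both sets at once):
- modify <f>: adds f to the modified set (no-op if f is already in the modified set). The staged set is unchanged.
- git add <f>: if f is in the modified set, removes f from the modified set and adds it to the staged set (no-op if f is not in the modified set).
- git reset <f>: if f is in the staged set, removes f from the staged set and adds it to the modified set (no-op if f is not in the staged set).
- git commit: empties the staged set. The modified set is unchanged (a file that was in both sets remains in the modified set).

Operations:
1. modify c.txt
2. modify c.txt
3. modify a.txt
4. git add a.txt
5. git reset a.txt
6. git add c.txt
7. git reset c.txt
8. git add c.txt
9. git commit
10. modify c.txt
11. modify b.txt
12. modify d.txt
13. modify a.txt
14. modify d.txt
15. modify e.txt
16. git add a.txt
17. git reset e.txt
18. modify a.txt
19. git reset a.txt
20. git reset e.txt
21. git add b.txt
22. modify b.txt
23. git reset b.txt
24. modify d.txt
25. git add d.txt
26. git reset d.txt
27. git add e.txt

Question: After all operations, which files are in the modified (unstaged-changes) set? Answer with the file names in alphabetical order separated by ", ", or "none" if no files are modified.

Answer: a.txt, b.txt, c.txt, d.txt

Derivation:
After op 1 (modify c.txt): modified={c.txt} staged={none}
After op 2 (modify c.txt): modified={c.txt} staged={none}
After op 3 (modify a.txt): modified={a.txt, c.txt} staged={none}
After op 4 (git add a.txt): modified={c.txt} staged={a.txt}
After op 5 (git reset a.txt): modified={a.txt, c.txt} staged={none}
After op 6 (git add c.txt): modified={a.txt} staged={c.txt}
After op 7 (git reset c.txt): modified={a.txt, c.txt} staged={none}
After op 8 (git add c.txt): modified={a.txt} staged={c.txt}
After op 9 (git commit): modified={a.txt} staged={none}
After op 10 (modify c.txt): modified={a.txt, c.txt} staged={none}
After op 11 (modify b.txt): modified={a.txt, b.txt, c.txt} staged={none}
After op 12 (modify d.txt): modified={a.txt, b.txt, c.txt, d.txt} staged={none}
After op 13 (modify a.txt): modified={a.txt, b.txt, c.txt, d.txt} staged={none}
After op 14 (modify d.txt): modified={a.txt, b.txt, c.txt, d.txt} staged={none}
After op 15 (modify e.txt): modified={a.txt, b.txt, c.txt, d.txt, e.txt} staged={none}
After op 16 (git add a.txt): modified={b.txt, c.txt, d.txt, e.txt} staged={a.txt}
After op 17 (git reset e.txt): modified={b.txt, c.txt, d.txt, e.txt} staged={a.txt}
After op 18 (modify a.txt): modified={a.txt, b.txt, c.txt, d.txt, e.txt} staged={a.txt}
After op 19 (git reset a.txt): modified={a.txt, b.txt, c.txt, d.txt, e.txt} staged={none}
After op 20 (git reset e.txt): modified={a.txt, b.txt, c.txt, d.txt, e.txt} staged={none}
After op 21 (git add b.txt): modified={a.txt, c.txt, d.txt, e.txt} staged={b.txt}
After op 22 (modify b.txt): modified={a.txt, b.txt, c.txt, d.txt, e.txt} staged={b.txt}
After op 23 (git reset b.txt): modified={a.txt, b.txt, c.txt, d.txt, e.txt} staged={none}
After op 24 (modify d.txt): modified={a.txt, b.txt, c.txt, d.txt, e.txt} staged={none}
After op 25 (git add d.txt): modified={a.txt, b.txt, c.txt, e.txt} staged={d.txt}
After op 26 (git reset d.txt): modified={a.txt, b.txt, c.txt, d.txt, e.txt} staged={none}
After op 27 (git add e.txt): modified={a.txt, b.txt, c.txt, d.txt} staged={e.txt}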